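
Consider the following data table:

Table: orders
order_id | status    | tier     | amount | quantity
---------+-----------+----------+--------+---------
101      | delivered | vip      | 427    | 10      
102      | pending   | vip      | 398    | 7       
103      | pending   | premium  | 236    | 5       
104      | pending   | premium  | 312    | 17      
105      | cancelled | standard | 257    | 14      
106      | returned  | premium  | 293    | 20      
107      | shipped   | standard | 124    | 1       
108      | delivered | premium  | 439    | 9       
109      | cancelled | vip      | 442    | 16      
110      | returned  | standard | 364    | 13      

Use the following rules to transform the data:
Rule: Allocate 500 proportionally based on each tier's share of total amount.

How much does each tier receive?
premium: 194.41, standard: 113.15, vip: 192.44

Step 1: Calculate total amount = 3292
Step 2: Calculate each tier's proportion:
  premium: 1280/3292 = 38.88% → 194.41
  standard: 745/3292 = 22.63% → 113.15
  vip: 1267/3292 = 38.49% → 192.44
Step 3: Verify: sum of allocations ≈ 500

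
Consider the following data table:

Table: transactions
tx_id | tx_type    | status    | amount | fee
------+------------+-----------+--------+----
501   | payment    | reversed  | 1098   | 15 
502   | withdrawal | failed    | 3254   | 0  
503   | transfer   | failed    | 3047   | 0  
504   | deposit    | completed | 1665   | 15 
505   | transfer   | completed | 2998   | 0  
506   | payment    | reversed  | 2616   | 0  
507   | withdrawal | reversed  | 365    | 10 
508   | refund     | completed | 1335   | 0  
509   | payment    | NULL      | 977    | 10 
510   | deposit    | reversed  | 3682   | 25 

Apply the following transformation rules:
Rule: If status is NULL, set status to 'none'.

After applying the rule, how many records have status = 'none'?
1

Step 1: Count records where status IS NULL
Step 2: Found 1 records with NULL status
Step 3: These records will have status set to 'none'
Step 4: Records already having status = 'none': 0
Step 5: Answer: 1 + 0 = 1 records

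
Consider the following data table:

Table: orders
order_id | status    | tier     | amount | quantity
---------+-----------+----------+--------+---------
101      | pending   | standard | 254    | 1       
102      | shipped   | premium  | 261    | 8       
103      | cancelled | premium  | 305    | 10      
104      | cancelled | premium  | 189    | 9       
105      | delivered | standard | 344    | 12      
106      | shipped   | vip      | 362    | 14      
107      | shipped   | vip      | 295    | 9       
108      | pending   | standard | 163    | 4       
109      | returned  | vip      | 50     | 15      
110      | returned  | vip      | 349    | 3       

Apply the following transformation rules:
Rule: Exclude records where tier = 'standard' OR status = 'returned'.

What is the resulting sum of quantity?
50

Step 1: Find records where tier = 'standard' OR status = 'returned'
Step 2: 5 records match, summing to 35
Step 3: Original sum: 85
Step 4: Remaining sum = 85 - 35 = 50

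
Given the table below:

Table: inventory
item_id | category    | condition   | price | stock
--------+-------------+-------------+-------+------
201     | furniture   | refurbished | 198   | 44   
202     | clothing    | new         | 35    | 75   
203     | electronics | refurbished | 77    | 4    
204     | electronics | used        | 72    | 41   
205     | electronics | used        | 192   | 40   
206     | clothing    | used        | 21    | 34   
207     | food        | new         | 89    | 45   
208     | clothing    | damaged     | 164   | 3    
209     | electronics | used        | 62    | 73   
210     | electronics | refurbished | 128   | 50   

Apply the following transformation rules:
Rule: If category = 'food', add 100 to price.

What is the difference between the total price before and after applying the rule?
100

Step 1: Original sum of price = 1038
Step 2: 1 records have category = 'food'
Step 3: Each affected record changes by 100
Step 4: Total change = 1 × 100 = 100
Step 5: New sum = 1038 + 100 = 1138
Step 6: Difference = |1138 - 1038| = 100
        (Sum increased by 100)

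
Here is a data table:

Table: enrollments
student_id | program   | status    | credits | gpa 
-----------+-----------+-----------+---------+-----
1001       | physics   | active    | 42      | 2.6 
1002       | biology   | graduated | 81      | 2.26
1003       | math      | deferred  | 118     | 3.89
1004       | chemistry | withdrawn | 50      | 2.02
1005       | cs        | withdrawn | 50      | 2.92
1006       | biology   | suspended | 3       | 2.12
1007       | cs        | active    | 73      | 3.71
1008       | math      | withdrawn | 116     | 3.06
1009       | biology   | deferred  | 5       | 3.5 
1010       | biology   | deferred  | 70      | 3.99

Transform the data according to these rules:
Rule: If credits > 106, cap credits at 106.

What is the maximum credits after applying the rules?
106

Step 1: Original maximum credits = 118
Step 2: Apply cap at 106
Step 3: 2 records had credits > 106 and were capped
Step 4: Maximum after transformation = 106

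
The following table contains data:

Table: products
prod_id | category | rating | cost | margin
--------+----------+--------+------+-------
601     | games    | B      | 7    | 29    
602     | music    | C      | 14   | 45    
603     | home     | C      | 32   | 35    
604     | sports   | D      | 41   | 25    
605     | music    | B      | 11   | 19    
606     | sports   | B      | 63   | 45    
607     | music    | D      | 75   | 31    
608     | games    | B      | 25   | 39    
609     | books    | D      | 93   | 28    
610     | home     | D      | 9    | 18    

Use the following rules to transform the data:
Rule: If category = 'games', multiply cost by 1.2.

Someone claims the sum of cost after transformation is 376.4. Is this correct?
Yes, the result is correct.

Step 1: Calculate the correct sum after transformation
Step 2: Apply multiplier 1.2 to records where category = 'games'
Step 3: Correct result = 376.4
Step 4: Claimed result = 376.4
Step 5: 376.4 = 376.4 ✓
Conclusion: The claimed result is correct.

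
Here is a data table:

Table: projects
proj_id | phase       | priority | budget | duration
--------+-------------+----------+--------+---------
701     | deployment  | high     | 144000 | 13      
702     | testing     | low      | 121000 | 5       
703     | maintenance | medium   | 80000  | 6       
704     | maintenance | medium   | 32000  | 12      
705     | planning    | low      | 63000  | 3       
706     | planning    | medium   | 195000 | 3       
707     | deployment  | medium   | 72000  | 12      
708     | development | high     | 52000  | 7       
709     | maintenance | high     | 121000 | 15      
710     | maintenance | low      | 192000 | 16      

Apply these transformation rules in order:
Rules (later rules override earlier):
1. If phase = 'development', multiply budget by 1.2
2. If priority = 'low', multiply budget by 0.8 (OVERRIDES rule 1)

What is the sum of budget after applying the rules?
1007200.0

Step 1: Rule 2 takes priority for records with priority = 'low'
  - 3 records: 376000 × 0.8 = 300800.0
Step 2: Rule 1 applies to remaining records with phase = 'development'
  - 1 records: 52000 × 1.2 = 62400.0
Step 3: Other records unchanged: 644000
Step 4: Final sum = 300800.0 + 62400.0 + 644000 = 1007200.0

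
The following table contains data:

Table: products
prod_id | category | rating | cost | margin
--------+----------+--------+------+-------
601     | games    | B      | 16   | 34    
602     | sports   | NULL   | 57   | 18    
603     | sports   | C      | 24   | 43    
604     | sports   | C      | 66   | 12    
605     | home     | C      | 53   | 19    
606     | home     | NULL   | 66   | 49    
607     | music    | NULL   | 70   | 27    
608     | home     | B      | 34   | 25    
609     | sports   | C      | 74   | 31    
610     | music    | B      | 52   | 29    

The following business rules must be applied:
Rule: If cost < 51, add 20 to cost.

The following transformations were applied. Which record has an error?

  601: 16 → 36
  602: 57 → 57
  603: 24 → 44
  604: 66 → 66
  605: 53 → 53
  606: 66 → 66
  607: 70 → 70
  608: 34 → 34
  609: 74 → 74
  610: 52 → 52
Record 608 has an error. The correct transformed value should be 54, not 34.

Step 1: Check each record against the rule
Step 2: Record 608 has cost = 34
Step 3: Since 34 < 51, the bonus should have been applied
Step 4: Correct value = 54, but claimed value = 34
Conclusion: Record 608 has the error.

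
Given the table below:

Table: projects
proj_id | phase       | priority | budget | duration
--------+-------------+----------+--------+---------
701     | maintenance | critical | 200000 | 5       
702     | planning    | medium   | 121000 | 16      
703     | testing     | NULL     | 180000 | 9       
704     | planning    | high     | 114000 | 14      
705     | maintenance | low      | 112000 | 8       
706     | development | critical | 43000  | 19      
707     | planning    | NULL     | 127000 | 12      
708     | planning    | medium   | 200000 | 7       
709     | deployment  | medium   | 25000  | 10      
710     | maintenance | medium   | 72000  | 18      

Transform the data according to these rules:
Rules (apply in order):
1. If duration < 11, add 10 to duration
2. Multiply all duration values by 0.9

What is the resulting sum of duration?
151.2

Step 1: Apply Rule 1 - Add 10 to records with duration < 11
  - 5 records affected: 39 + (5 × 10) = 89
  - Unaffected records: 79
  - Sum after Rule 1: 168
Step 2: Apply Rule 2 - Multiply all by 0.9
  - 168 × 0.9 = 151.2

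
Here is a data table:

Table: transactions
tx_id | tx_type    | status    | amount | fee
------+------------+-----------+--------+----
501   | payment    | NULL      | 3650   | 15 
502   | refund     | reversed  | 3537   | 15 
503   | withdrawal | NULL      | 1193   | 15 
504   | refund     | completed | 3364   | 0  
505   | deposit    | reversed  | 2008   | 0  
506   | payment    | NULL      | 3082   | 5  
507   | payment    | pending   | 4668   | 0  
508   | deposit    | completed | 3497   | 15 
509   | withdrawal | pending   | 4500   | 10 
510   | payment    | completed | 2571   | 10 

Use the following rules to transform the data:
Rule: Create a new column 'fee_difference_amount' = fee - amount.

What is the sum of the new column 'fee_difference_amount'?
-31985

Step 1: For each record, compute fee - amount
Example calculations:
  15 - 3650 = -3635
  15 - 3537 = -3522
  15 - 1193 = -1178
  ...
Step 2: Sum all derived values
Step 3: Total = -31985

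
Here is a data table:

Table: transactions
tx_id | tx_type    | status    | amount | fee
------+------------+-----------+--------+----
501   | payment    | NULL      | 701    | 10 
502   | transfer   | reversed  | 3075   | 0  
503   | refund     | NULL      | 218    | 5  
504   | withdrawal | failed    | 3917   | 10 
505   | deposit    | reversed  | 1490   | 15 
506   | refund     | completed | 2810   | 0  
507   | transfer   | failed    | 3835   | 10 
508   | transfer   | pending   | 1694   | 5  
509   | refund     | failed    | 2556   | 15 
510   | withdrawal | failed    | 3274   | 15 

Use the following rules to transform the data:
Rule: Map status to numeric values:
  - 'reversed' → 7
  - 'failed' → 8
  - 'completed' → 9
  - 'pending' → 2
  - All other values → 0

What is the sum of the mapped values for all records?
57

Step 1: Apply mapping to each record
Step 2: Count by status:
  'reversed': 2 records × 7 = 14
  'failed': 4 records × 8 = 32
  'completed': 1 records × 9 = 9
  'pending': 1 records × 2 = 2
Step 3: Sum all mapped values = 57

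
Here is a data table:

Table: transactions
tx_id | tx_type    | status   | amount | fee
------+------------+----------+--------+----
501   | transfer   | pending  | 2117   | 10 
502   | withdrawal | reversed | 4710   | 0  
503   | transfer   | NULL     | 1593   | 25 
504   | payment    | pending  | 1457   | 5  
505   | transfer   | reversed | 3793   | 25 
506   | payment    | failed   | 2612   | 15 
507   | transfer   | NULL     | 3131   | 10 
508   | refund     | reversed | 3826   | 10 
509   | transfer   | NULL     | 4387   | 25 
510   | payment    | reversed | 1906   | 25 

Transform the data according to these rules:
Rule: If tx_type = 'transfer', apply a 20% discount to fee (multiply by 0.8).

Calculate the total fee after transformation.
131.0

Step 1: Records with tx_type = 'transfer' have total fee = 95
Step 2: Apply multiplier: 95 × 0.8 = 76.0
Step 3: Other records total: 55
Step 4: Final sum = 76.0 + 55 = 131.0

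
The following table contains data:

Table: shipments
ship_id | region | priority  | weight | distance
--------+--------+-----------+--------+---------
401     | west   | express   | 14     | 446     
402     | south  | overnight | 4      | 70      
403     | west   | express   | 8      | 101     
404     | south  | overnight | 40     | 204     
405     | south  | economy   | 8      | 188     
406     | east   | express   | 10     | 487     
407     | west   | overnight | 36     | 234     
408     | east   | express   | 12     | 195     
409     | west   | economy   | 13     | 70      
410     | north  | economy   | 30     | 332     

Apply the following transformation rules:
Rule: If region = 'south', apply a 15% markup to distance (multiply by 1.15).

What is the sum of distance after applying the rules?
2396.3

Step 1: Records with region = 'south' have total distance = 462
Step 2: Apply multiplier: 462 × 1.15 = 531.3
Step 3: Other records total: 1865
Step 4: Final sum = 531.3 + 1865 = 2396.3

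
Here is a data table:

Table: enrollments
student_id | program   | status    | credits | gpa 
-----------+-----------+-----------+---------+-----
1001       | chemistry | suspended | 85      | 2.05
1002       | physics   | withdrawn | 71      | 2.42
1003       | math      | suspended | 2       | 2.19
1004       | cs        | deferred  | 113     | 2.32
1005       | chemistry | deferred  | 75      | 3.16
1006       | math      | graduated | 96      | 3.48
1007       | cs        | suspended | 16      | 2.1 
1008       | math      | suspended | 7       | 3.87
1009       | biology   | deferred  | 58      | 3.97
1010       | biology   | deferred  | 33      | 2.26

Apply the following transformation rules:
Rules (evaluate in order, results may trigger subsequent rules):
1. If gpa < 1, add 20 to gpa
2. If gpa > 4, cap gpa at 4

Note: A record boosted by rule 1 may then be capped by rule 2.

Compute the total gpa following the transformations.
27.82

Step 1: Apply rule 1 to records with gpa < 1
  - 0 records get bonus of 20
  - Of these, 0 records then exceed 4 and get capped
Step 2: Apply rule 2 to records with gpa > 4
  - 0 records (original) are capped
Step 3: Calculate final sum = 27.82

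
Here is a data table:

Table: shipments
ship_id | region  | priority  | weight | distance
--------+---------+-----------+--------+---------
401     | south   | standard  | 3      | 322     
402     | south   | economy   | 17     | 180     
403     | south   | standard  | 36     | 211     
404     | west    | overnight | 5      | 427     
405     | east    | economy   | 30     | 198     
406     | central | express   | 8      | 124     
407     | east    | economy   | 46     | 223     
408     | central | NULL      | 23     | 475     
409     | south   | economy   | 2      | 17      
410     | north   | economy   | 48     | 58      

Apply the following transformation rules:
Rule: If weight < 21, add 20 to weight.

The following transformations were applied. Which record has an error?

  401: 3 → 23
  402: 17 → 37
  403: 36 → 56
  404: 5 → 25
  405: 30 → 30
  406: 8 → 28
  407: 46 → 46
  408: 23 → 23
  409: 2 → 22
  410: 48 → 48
Record 403 has an error. The correct transformed value should be 36, not 56.

Step 1: Check each record against the rule
Step 2: Record 403 has weight = 36
Step 3: Since 36 >= 21, the bonus should not have been applied
Step 4: Correct value = 36, but claimed value = 56
Conclusion: Record 403 has the error.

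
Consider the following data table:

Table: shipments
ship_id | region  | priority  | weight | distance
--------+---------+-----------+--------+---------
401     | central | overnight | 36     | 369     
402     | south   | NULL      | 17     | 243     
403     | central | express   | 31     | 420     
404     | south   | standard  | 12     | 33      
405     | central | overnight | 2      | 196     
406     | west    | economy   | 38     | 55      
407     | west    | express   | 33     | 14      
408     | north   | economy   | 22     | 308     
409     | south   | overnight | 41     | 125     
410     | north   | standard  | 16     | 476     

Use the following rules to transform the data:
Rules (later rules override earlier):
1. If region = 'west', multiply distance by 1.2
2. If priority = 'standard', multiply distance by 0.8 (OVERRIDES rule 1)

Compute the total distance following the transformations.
2151.0

Step 1: Rule 2 takes priority for records with priority = 'standard'
  - 2 records: 509 × 0.8 = 407.2
Step 2: Rule 1 applies to remaining records with region = 'west'
  - 2 records: 69 × 1.2 = 82.8
Step 3: Other records unchanged: 1661
Step 4: Final sum = 407.2 + 82.8 + 1661 = 2151.0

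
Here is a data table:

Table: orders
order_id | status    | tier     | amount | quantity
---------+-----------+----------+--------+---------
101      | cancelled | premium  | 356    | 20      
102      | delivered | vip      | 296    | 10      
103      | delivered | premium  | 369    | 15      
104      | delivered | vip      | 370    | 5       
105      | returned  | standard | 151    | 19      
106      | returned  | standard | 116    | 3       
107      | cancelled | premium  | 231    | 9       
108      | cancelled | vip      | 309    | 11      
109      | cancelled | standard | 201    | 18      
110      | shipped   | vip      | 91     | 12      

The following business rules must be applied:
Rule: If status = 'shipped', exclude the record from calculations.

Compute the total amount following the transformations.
2399

Step 1: Identify records where status = 'shipped'
Step 2: The excluded records sum to 91
Step 3: Original total amount = 2490
Step 4: Remaining total = 2490 - 91 = 2399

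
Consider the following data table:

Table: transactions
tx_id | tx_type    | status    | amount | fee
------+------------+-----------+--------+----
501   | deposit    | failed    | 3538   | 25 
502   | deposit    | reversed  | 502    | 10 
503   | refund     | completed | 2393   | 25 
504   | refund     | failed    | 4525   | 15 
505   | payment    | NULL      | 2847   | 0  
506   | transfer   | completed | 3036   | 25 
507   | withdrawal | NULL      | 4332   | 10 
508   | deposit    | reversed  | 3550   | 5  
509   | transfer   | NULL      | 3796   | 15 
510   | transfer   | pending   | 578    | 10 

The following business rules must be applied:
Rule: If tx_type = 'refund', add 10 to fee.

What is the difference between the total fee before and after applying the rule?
20

Step 1: Original sum of fee = 140
Step 2: 2 records have tx_type = 'refund'
Step 3: Each affected record changes by 10
Step 4: Total change = 2 × 10 = 20
Step 5: New sum = 140 + 20 = 160
Step 6: Difference = |160 - 140| = 20
        (Sum increased by 20)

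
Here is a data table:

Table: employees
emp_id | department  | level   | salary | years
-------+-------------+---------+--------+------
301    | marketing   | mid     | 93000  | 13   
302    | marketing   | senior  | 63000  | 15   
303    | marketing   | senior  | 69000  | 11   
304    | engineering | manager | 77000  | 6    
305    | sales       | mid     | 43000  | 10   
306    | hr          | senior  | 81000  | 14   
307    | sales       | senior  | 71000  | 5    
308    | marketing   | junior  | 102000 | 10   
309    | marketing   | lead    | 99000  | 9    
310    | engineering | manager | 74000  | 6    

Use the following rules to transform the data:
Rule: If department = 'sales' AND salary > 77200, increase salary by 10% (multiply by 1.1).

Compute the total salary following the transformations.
772000

Step 1: Find records where department = 'sales' AND salary > 77200
Step 2: 0 records match, summing to 0
Step 3: After multiplier: 0 × 1.1 = 0.0
Step 4: Unaffected records sum: 772000
Step 5: Final sum = 0.0 + 772000 = 772000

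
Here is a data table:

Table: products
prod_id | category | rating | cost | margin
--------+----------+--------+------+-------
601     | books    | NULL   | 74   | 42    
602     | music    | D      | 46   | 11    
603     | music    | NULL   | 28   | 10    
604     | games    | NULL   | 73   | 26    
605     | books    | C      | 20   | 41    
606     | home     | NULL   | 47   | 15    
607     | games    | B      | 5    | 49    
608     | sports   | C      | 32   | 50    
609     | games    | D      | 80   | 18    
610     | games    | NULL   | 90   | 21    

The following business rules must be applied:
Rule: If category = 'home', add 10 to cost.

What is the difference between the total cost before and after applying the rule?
10

Step 1: Original sum of cost = 495
Step 2: 1 records have category = 'home'
Step 3: Each affected record changes by 10
Step 4: Total change = 1 × 10 = 10
Step 5: New sum = 495 + 10 = 505
Step 6: Difference = |505 - 495| = 10
        (Sum increased by 10)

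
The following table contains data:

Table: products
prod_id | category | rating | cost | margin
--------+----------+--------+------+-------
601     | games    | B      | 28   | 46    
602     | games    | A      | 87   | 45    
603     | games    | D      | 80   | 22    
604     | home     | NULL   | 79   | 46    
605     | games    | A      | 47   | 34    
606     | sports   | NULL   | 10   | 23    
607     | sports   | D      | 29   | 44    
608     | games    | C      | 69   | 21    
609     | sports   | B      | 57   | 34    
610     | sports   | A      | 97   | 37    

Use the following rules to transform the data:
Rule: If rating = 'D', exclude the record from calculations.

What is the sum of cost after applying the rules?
474

Step 1: Identify records where rating = 'D'
Step 2: The excluded records sum to 109
Step 3: Original total cost = 583
Step 4: Remaining total = 583 - 109 = 474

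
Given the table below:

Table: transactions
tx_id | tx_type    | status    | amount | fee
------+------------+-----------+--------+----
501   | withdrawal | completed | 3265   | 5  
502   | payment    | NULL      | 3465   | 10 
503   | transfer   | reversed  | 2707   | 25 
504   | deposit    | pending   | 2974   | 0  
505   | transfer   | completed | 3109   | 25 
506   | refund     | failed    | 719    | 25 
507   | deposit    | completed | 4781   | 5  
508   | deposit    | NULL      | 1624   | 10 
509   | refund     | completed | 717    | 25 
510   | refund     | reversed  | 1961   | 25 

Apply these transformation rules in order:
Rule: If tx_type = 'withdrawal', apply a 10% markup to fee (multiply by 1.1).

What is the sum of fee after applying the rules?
155.5

Step 1: Records with tx_type = 'withdrawal' have total fee = 5
Step 2: Apply multiplier: 5 × 1.1 = 5.5
Step 3: Other records total: 150
Step 4: Final sum = 5.5 + 150 = 155.5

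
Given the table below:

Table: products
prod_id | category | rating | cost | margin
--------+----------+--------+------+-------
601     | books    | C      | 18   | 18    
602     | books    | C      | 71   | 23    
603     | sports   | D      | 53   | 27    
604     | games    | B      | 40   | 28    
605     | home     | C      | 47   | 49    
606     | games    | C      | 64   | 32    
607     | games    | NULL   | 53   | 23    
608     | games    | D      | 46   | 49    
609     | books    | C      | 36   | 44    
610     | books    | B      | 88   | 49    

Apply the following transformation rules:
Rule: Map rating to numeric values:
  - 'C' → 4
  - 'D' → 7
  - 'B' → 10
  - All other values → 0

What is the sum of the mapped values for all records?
54

Step 1: Apply mapping to each record
Step 2: Count by status:
  'C': 5 records × 4 = 20
  'D': 2 records × 7 = 14
  'B': 2 records × 10 = 20
Step 3: Sum all mapped values = 54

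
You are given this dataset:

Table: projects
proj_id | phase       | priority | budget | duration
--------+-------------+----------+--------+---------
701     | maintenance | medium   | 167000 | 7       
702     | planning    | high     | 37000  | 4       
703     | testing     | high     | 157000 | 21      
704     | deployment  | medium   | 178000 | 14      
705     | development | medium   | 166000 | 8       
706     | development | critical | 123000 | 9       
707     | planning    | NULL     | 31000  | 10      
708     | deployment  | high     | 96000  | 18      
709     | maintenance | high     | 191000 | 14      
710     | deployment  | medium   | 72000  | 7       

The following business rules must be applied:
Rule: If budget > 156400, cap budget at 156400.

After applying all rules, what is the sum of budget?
1141000

Step 1: 5 records have budget > 156400
Step 2: These records originally summed to 859000
Step 3: After capping: 5 × 156400 = 782000
Step 4: Unaffected records sum: 359000
Step 5: Final sum = 782000 + 359000 = 1141000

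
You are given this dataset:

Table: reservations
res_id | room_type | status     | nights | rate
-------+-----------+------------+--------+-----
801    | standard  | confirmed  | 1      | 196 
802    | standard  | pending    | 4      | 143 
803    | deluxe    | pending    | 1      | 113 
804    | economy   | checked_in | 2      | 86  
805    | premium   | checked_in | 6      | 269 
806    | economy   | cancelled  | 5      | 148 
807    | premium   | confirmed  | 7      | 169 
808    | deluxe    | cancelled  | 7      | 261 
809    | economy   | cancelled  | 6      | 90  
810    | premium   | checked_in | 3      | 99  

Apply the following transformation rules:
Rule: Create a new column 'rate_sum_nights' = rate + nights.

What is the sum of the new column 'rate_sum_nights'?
1616

Step 1: For each record, compute rate + nights
Example calculations:
  196 + 1 = 197
  143 + 4 = 147
  113 + 1 = 114
  ...
Step 2: Sum all derived values
Step 3: Total = 1616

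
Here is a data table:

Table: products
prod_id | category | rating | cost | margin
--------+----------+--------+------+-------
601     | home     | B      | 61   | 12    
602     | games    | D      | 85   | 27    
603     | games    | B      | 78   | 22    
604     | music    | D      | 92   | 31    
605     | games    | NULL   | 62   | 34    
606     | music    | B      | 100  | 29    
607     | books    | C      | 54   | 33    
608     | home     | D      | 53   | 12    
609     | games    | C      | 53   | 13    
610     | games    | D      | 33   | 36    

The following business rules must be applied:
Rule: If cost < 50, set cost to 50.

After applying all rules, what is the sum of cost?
688

Step 1: 1 records have cost < 50
Step 2: These records originally summed to 33
Step 3: After setting to minimum: 1 × 50 = 50
Step 4: Unaffected records sum: 638
Step 5: Final sum = 50 + 638 = 688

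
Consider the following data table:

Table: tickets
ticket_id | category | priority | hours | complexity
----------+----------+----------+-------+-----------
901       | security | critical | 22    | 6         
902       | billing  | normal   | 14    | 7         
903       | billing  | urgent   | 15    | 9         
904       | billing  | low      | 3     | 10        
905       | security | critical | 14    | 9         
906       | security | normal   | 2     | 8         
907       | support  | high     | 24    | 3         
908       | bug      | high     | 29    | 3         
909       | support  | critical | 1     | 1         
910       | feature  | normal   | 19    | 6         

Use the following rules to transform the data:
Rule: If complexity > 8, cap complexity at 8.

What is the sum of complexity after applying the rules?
58

Step 1: 3 records have complexity > 8
Step 2: These records originally summed to 28
Step 3: After capping: 3 × 8 = 24
Step 4: Unaffected records sum: 34
Step 5: Final sum = 24 + 34 = 58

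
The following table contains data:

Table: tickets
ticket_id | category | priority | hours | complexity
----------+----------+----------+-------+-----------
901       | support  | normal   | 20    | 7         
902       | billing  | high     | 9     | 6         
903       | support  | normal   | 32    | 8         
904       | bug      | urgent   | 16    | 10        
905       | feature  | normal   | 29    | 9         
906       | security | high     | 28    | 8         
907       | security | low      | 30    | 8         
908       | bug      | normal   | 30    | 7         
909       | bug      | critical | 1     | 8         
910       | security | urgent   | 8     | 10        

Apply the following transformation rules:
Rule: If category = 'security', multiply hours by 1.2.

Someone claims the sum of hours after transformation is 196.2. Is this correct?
No, the correct result is 216.2.

Step 1: Calculate the correct sum after transformation
Step 2: Apply multiplier 1.2 to records where category = 'security'
Step 3: Correct result = 216.2
Step 4: Claimed result = 196.2
Step 5: 216.2 ≠ 196.2
Conclusion: The claimed result is incorrect. The correct answer is 216.2.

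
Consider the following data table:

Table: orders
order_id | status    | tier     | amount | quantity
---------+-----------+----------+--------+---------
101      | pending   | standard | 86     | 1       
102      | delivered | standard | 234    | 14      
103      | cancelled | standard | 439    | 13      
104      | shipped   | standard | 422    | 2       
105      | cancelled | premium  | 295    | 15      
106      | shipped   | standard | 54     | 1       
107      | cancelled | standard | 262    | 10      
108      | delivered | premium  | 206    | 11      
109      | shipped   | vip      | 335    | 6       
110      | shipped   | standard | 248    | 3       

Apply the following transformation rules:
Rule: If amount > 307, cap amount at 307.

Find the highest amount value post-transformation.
307

Step 1: Original maximum amount = 439
Step 2: Apply cap at 307
Step 3: 3 records had amount > 307 and were capped
Step 4: Maximum after transformation = 307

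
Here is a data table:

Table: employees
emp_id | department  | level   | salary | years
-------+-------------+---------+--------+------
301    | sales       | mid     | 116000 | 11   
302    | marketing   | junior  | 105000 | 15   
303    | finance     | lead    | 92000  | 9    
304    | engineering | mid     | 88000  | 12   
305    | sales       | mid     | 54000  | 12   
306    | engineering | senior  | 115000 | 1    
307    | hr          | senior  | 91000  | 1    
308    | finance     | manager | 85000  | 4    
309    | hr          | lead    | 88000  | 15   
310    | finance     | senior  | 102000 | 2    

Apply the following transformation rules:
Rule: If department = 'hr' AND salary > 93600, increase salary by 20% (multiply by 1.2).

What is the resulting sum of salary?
936000

Step 1: Find records where department = 'hr' AND salary > 93600
Step 2: 0 records match, summing to 0
Step 3: After multiplier: 0 × 1.2 = 0.0
Step 4: Unaffected records sum: 936000
Step 5: Final sum = 0.0 + 936000 = 936000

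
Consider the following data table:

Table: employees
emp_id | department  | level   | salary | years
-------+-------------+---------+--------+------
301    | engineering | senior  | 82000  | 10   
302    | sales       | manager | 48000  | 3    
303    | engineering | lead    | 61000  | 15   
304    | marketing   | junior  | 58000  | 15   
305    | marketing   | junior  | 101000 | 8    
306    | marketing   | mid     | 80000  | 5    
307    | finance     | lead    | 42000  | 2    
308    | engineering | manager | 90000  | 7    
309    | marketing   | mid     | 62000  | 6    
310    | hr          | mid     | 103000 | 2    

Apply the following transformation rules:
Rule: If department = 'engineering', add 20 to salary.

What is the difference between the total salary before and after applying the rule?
60

Step 1: Original sum of salary = 727000
Step 2: 3 records have department = 'engineering'
Step 3: Each affected record changes by 20
Step 4: Total change = 3 × 20 = 60
Step 5: New sum = 727000 + 60 = 727060
Step 6: Difference = |727060 - 727000| = 60
        (Sum increased by 60)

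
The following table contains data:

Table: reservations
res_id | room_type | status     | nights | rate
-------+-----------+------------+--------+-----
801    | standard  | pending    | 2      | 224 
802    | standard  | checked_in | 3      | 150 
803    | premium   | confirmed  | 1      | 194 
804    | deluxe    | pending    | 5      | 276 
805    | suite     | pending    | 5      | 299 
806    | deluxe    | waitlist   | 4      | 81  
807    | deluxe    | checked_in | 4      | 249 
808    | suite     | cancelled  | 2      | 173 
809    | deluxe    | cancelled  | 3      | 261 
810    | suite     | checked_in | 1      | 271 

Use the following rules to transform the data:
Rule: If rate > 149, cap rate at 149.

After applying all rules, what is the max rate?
149

Step 1: Original maximum rate = 299
Step 2: Apply cap at 149
Step 3: 9 records had rate > 149 and were capped
Step 4: Maximum after transformation = 149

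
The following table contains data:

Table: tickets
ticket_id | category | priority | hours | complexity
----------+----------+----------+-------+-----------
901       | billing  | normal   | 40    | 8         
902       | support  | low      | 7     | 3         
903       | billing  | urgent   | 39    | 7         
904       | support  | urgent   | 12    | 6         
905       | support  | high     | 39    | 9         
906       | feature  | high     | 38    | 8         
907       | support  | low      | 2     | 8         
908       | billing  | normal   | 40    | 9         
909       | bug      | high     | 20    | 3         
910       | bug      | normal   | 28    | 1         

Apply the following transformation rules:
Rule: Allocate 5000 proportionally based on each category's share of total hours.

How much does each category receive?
billing: 2245.28, bug: 905.66, feature: 716.98, support: 1132.08

Step 1: Calculate total hours = 265
Step 2: Calculate each category's proportion:
  billing: 119/265 = 44.91% → 2245.28
  bug: 48/265 = 18.11% → 905.66
  feature: 38/265 = 14.34% → 716.98
  support: 60/265 = 22.64% → 1132.08
Step 3: Verify: sum of allocations ≈ 5000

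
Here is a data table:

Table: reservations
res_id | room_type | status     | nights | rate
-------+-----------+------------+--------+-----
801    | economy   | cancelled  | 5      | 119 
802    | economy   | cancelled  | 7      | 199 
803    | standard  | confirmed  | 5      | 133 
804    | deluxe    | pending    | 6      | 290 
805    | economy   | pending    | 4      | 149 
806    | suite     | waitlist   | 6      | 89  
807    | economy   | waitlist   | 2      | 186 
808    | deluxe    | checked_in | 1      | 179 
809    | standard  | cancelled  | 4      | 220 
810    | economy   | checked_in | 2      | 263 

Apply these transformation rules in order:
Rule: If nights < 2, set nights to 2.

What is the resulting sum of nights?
43

Step 1: 1 records have nights < 2
Step 2: These records originally summed to 1
Step 3: After setting to minimum: 1 × 2 = 2
Step 4: Unaffected records sum: 41
Step 5: Final sum = 2 + 41 = 43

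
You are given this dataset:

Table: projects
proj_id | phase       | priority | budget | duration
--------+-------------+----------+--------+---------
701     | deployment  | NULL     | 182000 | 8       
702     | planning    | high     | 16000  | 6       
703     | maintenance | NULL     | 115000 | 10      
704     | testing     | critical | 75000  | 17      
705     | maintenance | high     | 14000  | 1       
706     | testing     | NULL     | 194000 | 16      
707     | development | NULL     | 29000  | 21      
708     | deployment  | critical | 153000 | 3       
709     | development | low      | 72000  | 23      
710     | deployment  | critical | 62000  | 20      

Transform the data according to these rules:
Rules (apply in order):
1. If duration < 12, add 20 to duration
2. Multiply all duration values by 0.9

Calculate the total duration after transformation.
202.5

Step 1: Apply Rule 1 - Add 20 to records with duration < 12
  - 5 records affected: 28 + (5 × 20) = 128
  - Unaffected records: 97
  - Sum after Rule 1: 225
Step 2: Apply Rule 2 - Multiply all by 0.9
  - 225 × 0.9 = 202.5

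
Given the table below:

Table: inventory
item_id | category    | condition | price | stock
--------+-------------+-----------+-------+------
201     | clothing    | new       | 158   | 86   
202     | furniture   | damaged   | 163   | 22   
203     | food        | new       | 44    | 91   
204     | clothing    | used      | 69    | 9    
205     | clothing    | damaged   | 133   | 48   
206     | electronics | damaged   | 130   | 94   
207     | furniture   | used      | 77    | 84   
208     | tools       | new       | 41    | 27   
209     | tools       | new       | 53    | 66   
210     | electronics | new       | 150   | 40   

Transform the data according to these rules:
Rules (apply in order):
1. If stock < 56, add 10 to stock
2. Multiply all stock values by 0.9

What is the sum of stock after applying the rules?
555.3

Step 1: Apply Rule 1 - Add 10 to records with stock < 56
  - 5 records affected: 146 + (5 × 10) = 196
  - Unaffected records: 421
  - Sum after Rule 1: 617
Step 2: Apply Rule 2 - Multiply all by 0.9
  - 617 × 0.9 = 555.3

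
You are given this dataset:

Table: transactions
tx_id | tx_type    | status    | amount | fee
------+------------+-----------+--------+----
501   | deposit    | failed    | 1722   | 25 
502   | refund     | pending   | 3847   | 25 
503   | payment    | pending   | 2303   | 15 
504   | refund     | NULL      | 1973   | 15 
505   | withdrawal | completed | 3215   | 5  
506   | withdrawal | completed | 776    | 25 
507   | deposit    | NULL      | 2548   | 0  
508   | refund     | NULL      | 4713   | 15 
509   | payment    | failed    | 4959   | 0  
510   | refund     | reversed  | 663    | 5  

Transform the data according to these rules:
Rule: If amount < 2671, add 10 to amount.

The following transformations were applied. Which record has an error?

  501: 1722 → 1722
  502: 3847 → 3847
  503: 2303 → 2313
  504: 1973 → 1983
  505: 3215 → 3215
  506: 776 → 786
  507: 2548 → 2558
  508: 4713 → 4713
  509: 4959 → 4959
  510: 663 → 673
Record 501 has an error. The correct transformed value should be 1732, not 1722.

Step 1: Check each record against the rule
Step 2: Record 501 has amount = 1722
Step 3: Since 1722 < 2671, the bonus should have been applied
Step 4: Correct value = 1732, but claimed value = 1722
Conclusion: Record 501 has the error.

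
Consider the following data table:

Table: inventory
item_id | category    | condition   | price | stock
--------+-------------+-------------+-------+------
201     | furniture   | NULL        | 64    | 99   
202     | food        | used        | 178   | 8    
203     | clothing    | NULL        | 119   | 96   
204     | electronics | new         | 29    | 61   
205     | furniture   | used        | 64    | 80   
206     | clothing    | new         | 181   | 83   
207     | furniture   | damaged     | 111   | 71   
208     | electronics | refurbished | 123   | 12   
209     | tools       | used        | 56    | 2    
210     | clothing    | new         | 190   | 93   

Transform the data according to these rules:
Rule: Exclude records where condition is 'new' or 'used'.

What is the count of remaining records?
4

Step 1: Count records to exclude
  - 3 (new) + 3 (used) = 6 records
Step 2: Total records: 10
Step 3: Remaining = 10 - 6 = 4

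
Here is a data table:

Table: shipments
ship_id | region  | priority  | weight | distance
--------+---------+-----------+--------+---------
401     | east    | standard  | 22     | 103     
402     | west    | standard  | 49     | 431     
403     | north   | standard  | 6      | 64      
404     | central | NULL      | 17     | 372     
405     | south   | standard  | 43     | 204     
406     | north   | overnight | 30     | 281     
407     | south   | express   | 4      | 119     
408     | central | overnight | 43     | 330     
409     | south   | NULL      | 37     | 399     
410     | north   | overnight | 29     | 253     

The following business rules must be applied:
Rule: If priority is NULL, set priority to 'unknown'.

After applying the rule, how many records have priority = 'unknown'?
2

Step 1: Count records where priority IS NULL
Step 2: Found 2 records with NULL priority
Step 3: These records will have priority set to 'unknown'
Step 4: Records already having priority = 'unknown': 0
Step 5: Answer: 2 + 0 = 2 records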